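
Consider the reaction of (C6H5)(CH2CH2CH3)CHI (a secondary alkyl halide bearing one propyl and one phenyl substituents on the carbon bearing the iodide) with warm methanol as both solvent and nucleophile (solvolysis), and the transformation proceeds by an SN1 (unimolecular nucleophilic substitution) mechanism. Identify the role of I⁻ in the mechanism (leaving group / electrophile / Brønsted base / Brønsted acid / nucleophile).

Step 1: Rate-determining heterolysis of the C–I bond gives I⁻ and a secondary carbocation.
I⁻ departs with both electrons of the breaking σ-bond — that is the definition of a leaving group.

leaving group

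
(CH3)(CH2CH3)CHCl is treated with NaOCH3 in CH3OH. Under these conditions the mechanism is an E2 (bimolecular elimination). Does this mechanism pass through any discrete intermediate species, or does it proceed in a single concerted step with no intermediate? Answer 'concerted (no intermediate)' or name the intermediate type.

concerted (no intermediate)

In one step, CH3O⁻ pulls off a β-proton, the C–Cl bond cleaves, and a C=C double bond forms between the α- and β-carbons (E2, anti elimination).
All bond changes occur in one transition state; no discrete intermediate is formed.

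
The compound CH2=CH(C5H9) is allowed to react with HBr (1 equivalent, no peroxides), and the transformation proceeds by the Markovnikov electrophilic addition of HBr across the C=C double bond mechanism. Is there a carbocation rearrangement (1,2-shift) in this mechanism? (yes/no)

The first-formed carbocation is secondary.
The adjacent cyclopentyl carbon already bears 2 other carbon substituents and has a hydrogen to migrate; after a 1,2-hydride shift from that carbon the positive charge sits on a tertiary centre.
Tertiary is more stable than secondary, so the shift occurs.

yes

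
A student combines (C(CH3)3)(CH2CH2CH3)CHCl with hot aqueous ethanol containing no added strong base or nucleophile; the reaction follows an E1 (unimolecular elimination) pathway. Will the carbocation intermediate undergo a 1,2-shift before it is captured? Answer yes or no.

The first-formed carbocation is secondary.
The adjacent tert-butyl carbon has no hydrogen but bears methyl groups; migration of one methyl with its bonding pair (a 1,2-methyl shift) places the charge on a tertiary centre.
Tertiary is more stable than secondary, so the shift occurs.

yes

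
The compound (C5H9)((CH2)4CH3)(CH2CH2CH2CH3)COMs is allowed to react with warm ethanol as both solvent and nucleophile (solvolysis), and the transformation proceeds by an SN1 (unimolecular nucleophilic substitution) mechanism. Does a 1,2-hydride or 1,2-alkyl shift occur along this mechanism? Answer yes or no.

no

The first-formed carbocation is tertiary.
No single 1,2-shift to an adjacent carbon would produce a more-substituted cation than the one already present, so no rearrangement occurs.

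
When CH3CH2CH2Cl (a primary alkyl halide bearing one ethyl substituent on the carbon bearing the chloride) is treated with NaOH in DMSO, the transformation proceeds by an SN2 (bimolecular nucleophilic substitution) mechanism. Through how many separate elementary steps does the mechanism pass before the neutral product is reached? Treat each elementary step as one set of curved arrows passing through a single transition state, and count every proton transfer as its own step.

1

Step 1: OH⁻ attacks the back face of the α-carbon while Cl⁻ departs with the C–Cl bonding pair — a single concerted displacement through a pentacoordinate transition state.
Total: 1 elementary step.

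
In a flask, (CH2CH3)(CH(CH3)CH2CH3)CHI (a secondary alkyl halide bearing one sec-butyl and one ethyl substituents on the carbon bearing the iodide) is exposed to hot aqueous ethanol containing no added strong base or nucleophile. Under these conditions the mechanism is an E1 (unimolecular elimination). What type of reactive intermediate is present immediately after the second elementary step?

tertiary carbocation

Step 1: Rate-determining heterolysis of the C–I bond gives I⁻ and a secondary carbocation.
Step 2: Carbocation rearrangement: a 1,2-hydride shift from the adjacent sec-butyl carbon converts the initially-formed secondary cation into the more stable tertiary cation.
After step 2 the species present is a tertiary carbocation.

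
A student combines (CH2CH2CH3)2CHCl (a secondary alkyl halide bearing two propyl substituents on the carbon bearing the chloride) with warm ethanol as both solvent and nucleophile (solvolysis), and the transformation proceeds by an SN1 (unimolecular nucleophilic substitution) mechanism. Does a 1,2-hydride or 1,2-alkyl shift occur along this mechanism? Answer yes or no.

The first-formed carbocation is secondary.
No single 1,2-shift to an adjacent carbon would produce a more-substituted cation than the one already present, so no rearrangement occurs.

no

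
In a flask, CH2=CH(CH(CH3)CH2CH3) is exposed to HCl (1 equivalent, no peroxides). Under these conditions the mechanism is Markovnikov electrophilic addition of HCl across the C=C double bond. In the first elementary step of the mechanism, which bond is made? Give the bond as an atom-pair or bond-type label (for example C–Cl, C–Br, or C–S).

Step 1: The π electrons of the C=C bond attack a proton of HCl; Markovnikov addition places the new C–H on the less-substituted alkene carbon, so the positive charge ends up on the more-substituted carbon — a secondary carbocation. The H–Cl bond breaks heterolytically, releasing Cl⁻.
The bond formed in this step is the C–H bond.

C–H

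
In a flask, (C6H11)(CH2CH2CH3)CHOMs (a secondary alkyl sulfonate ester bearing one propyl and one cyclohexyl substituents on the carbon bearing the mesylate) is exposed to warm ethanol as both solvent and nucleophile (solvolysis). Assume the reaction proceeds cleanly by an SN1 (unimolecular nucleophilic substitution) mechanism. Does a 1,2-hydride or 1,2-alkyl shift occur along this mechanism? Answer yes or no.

The first-formed carbocation is secondary.
The adjacent cyclohexyl carbon already bears 2 other carbon substituents and has a hydrogen to migrate; after a 1,2-hydride shift from that carbon the positive charge sits on a tertiary centre.
Tertiary is more stable than secondary, so the shift occurs.

yes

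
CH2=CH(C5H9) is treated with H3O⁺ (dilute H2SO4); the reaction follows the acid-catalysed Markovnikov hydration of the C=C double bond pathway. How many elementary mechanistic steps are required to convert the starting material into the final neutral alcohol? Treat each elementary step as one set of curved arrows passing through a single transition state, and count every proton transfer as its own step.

4

Step 1: Electrophilic addition begins with the π(C=C) electrons forming a bond to the proton of H3O⁺. Following Markovnikov's rule, the resulting cation is secondary. H2O is released.
Step 2: A hydride (H with its bonding pair) migrates from the adjacent cyclopentyl carbon to the cationic centre — a 1,2-hydride shift — upgrading the secondary cation to a tertiary one.
Step 3: A lone pair on the oxygen of H2O attacks the carbocation, forming a C–O bond and an oxonium ion (a protonated alcohol).
Step 4: Proton transfer from the O–H of the oxonium ion to H2O completes the catalytic cycle and yields the alcohol.
Total: 4 elementary steps.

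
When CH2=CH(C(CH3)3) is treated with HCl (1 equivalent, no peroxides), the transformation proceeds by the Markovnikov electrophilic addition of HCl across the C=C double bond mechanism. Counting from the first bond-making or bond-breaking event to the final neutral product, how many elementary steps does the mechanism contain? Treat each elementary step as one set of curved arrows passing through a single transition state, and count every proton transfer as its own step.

3

Step 1: Protonation of the alkene by HCl: the π bond acts as the nucleophile and picks up H⁺, giving the more stable (Markovnikov) secondary carbocation. The H–Cl bond breaks heterolytically, releasing Cl⁻.
Step 2: Carbocation rearrangement: a 1,2-methyl shift from the adjacent tert-butyl carbon converts the initially-formed secondary cation into the more stable tertiary cation.
Step 3: Nucleophilic attack by Cl⁻ on the carbocation completes the addition, giving R–Cl.
Total: 3 elementary steps.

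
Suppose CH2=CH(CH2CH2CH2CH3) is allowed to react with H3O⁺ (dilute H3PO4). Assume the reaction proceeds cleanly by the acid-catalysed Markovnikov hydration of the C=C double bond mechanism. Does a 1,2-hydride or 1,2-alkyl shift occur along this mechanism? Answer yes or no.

The first-formed carbocation is secondary.
No single 1,2-shift to an adjacent carbon would produce a more-substituted cation than the one already present, so no rearrangement occurs.

no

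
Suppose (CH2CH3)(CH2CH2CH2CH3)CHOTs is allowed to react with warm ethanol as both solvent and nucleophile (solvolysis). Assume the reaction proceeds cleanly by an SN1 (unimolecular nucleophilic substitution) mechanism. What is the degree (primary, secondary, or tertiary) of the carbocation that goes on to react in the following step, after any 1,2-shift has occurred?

Step 1: Rate-determining heterolysis of the C–O bond gives TsO⁻ and a secondary carbocation.
No single 1,2-shift to an adjacent carbon would give a more-substituted cation, so no rearrangement occurs.

secondary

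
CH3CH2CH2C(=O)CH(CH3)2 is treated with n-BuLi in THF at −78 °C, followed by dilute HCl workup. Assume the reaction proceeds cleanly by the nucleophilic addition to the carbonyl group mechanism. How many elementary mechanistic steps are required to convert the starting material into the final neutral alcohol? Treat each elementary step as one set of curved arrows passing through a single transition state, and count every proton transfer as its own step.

2

Step 1: A lone pair / filled orbital on the carbanion-like carbon of n-BuLi attacks the electrophilic carbonyl carbon; the π(C=O) electrons shift onto oxygen, producing a tetrahedral alkoxide intermediate.
Step 2: The alkoxide picks up a proton during dilute HCl workup to yield an alcohol.
Total: 2 elementary steps.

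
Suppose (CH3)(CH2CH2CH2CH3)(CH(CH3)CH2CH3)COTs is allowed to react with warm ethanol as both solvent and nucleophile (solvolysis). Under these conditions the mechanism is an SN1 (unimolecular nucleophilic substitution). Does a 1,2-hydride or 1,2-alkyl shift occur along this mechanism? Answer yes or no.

The first-formed carbocation is tertiary.
No single 1,2-shift to an adjacent carbon would produce a more-substituted cation than the one already present, so no rearrangement occurs.

no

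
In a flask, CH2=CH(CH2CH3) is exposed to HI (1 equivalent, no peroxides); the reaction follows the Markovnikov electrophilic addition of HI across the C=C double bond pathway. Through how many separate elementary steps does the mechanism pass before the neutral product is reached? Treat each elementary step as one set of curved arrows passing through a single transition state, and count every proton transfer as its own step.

Step 1: Protonation of the alkene by HI: the π bond acts as the nucleophile and picks up H⁺, giving the more stable (Markovnikov) secondary carbocation. The H–I bond breaks heterolytically, releasing I⁻.
(No 1,2-shift: no single shift to an adjacent carbon would give a more stable cation.)
Step 2: Nucleophilic attack by I⁻ on the carbocation completes the addition, giving R–I.
Total: 2 elementary steps.

2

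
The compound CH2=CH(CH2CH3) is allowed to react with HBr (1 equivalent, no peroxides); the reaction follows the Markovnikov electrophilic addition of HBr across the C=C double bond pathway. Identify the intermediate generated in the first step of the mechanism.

secondary carbocation

Step 1: Protonation of the alkene by HBr: the π bond acts as the nucleophile and picks up H⁺, giving the more stable (Markovnikov) secondary carbocation. The H–Br bond breaks heterolytically, releasing Br⁻.
After step 1 the species present is a secondary carbocation.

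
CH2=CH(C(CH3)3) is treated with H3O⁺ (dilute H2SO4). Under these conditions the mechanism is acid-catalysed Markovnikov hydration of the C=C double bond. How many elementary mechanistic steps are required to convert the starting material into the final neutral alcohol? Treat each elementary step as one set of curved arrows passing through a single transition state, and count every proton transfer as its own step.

Step 1: Protonation of the alkene by H3O⁺: the π bond acts as the nucleophile and picks up H⁺, giving the more stable (Markovnikov) secondary carbocation. H2O is released.
Step 2: A methyl group with its bonding pair migrates from the adjacent tert-butyl carbon to the cationic centre — a 1,2-methyl shift — upgrading the secondary cation to a tertiary one.
Step 3: Water acts as the nucleophile: an oxygen lone pair bonds to the cationic carbon, giving an oxonium-ion intermediate.
Step 4: Deprotonation of the oxonium ion by a water molecule delivers the neutral alcohol and regenerates the acid catalyst.
Total: 4 elementary steps.

4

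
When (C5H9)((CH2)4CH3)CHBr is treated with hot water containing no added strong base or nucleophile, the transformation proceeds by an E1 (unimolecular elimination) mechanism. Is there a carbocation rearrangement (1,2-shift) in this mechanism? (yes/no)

The first-formed carbocation is secondary.
The adjacent cyclopentyl carbon already bears 2 other carbon substituents and has a hydrogen to migrate; after a 1,2-hydride shift from that carbon the positive charge sits on a tertiary centre.
Tertiary is more stable than secondary, so the shift occurs.

yes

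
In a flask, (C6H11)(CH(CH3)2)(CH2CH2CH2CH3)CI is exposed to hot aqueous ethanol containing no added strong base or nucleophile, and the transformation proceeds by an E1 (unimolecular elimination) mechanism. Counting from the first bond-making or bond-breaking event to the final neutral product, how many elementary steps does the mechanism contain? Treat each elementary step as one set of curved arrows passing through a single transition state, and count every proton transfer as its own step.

2

Step 1: Unassisted departure of I⁻ (taking the C–I bonding pair) generates a tertiary carbocation.
(No 1,2-shift: no single shift to an adjacent carbon would give a more stable cation.)
Step 2: Loss of a β-proton to a water (or ethanol) molecule of the solvent: the C–H bonding pair collapses toward the cationic carbon to form the C=C π bond, yielding the alkene.
Total: 2 elementary steps.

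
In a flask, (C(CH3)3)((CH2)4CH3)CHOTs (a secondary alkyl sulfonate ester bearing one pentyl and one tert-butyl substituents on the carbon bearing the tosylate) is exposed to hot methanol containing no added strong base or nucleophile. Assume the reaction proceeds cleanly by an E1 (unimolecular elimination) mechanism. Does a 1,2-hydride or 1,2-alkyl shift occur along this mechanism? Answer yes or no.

The first-formed carbocation is secondary.
The adjacent tert-butyl carbon has no hydrogen but bears methyl groups; migration of one methyl with its bonding pair (a 1,2-methyl shift) places the charge on a tertiary centre.
Tertiary is more stable than secondary, so the shift occurs.

yes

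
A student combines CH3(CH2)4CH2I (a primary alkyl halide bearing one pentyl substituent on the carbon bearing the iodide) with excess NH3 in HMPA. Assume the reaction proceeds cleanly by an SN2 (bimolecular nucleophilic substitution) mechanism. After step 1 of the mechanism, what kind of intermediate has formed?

Step 1: A lone pair on the N of NH3 attacks the α-carbon from the back side while the C–I bond breaks; both bonding electrons leave with I⁻. The product of this concerted step is an alkylammonium ion.
After step 1 the species present is an ammonium ion.

ammonium ion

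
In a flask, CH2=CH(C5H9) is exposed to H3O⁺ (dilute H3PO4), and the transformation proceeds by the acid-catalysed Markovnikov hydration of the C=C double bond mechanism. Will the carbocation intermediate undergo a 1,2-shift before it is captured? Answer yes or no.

yes

The first-formed carbocation is secondary.
The adjacent cyclopentyl carbon already bears 2 other carbon substituents and has a hydrogen to migrate; after a 1,2-hydride shift from that carbon the positive charge sits on a tertiary centre.
Tertiary is more stable than secondary, so the shift occurs.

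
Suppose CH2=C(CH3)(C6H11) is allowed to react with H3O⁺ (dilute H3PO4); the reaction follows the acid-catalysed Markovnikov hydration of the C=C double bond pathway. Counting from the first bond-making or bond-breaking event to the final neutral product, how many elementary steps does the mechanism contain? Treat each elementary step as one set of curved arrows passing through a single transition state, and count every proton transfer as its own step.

3

Step 1: Electrophilic addition begins with the π(C=C) electrons forming a bond to the proton of H3O⁺. Following Markovnikov's rule, the resulting cation is tertiary. H2O is released.
(No 1,2-shift: no single shift to an adjacent carbon would give a more stable cation.)
Step 2: Water acts as the nucleophile: an oxygen lone pair bonds to the cationic carbon, giving an oxonium-ion intermediate.
Step 3: Proton transfer from the O–H of the oxonium ion to H2O completes the catalytic cycle and yields the alcohol.
Total: 3 elementary steps.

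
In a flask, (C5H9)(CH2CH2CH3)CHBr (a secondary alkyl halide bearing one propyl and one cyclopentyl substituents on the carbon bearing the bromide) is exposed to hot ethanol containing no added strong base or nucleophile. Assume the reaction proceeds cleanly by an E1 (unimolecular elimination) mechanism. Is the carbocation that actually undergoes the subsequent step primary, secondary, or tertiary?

Step 1: Rate-determining heterolysis of the C–Br bond gives Br⁻ and a secondary carbocation.
Step 2: Carbocation rearrangement: a 1,2-hydride shift from the adjacent cyclopentyl carbon converts the initially-formed secondary cation into the more stable tertiary cation.
The cation rearranges from secondary to tertiary via a 1,2-hydride shift from the adjacent cyclopentyl carbon; the tertiary cation is what reacts next.

tertiary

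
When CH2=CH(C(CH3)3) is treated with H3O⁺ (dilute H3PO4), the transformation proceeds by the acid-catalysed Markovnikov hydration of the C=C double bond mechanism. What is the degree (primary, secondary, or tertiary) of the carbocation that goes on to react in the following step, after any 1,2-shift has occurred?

tertiary

Step 1: Protonation of the alkene by H3O⁺: the π bond acts as the nucleophile and picks up H⁺, giving the more stable (Markovnikov) secondary carbocation. H2O is released.
Step 2: A 1,2-methyl shift from the adjacent tert-butyl carbon moves the positive charge from the secondary centre to an adjacent carbon, generating a more stable tertiary carbocation.
The cation rearranges from secondary to tertiary via a 1,2-methyl shift from the adjacent tert-butyl carbon; the tertiary cation is what reacts next.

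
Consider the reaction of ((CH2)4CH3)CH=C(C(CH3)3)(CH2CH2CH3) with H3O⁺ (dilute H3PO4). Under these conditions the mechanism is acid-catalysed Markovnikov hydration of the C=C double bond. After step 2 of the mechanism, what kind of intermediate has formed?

Step 1: Protonation of the alkene by H3O⁺: the π bond acts as the nucleophile and picks up H⁺, giving the more stable (Markovnikov) tertiary carbocation. H2O is released.
Step 2: Nucleophilic capture of the cation by H2O produces the protonated alcohol (an oxonium ion).
After step 2 the species present is an oxonium ion.

oxonium ion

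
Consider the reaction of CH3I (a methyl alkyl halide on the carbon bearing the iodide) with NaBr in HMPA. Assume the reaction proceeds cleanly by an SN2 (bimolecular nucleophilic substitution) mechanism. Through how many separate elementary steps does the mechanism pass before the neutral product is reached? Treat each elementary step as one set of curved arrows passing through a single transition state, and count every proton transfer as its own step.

Step 1: Backside attack by Br⁻ on the carbon bearing the iodide: the new C–Br bond forms as the C–I bond breaks, with Walden inversion at carbon.
Total: 1 elementary step.

1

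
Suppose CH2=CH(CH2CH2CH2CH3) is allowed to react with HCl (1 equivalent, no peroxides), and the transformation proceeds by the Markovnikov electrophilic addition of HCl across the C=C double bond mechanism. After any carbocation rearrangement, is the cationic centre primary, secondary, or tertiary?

secondary

Step 1: Electrophilic addition begins with the π(C=C) electrons forming a bond to the proton of HCl. Following Markovnikov's rule, the resulting cation is secondary. The H–Cl bond breaks heterolytically, releasing Cl⁻.
No single 1,2-shift to an adjacent carbon would give a more-substituted cation, so no rearrangement occurs.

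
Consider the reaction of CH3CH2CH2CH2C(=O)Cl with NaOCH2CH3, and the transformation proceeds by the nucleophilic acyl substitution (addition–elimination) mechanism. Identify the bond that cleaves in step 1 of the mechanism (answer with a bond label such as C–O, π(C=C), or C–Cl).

π(C=O)

Step 1: Nucleophilic addition of CH3CH2O⁻ to the acyl carbon breaks the π(C=O) bond and yields a tetrahedral, anionic intermediate.
The bond broken in this step is the π(C=O) bond.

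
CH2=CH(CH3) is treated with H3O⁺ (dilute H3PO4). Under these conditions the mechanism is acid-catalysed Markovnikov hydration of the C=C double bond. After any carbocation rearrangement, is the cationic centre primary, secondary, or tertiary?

Step 1: Protonation of the alkene by H3O⁺: the π bond acts as the nucleophile and picks up H⁺, giving the more stable (Markovnikov) secondary carbocation. H2O is released.
No single 1,2-shift to an adjacent carbon would give a more-substituted cation, so no rearrangement occurs.

secondary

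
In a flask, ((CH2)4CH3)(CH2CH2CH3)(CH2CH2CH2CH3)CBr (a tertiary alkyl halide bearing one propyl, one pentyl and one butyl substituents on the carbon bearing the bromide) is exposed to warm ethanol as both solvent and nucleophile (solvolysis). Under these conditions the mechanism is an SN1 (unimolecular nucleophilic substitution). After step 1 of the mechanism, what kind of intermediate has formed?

tertiary carbocation

Step 1: Rate-determining heterolysis of the C–Br bond gives Br⁻ and a tertiary carbocation.
After step 1 the species present is a tertiary carbocation.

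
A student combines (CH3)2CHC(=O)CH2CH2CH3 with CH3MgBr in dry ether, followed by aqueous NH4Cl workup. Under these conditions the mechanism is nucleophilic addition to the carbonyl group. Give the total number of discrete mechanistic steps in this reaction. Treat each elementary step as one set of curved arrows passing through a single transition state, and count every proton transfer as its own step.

Step 1: Nucleophilic addition: the carbanion-like carbon of CH3MgBr adds to the carbonyl carbon, pushing the π(C=O) electron pair onto oxygen and giving a tetrahedral alkoxide.
Step 2: Protonation of the alkoxide by aqueous NH4Cl workup furnishes an alcohol.
Total: 2 elementary steps.

2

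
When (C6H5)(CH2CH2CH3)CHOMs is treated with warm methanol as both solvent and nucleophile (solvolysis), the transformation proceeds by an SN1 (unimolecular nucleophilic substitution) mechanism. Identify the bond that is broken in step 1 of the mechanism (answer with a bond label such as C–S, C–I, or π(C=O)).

C–O

Step 1: Ionisation: the C–O σ-bond cleaves heterolytically; both bonding electrons depart with MsO⁻, leaving a secondary carbocation at the α-carbon.
The bond broken in this step is the C–O bond.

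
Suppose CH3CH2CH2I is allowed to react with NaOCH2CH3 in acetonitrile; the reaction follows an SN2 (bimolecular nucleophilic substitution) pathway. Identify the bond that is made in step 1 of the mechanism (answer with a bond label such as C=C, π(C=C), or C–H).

C–O

Step 1: Backside attack by CH3CH2O⁻ on the carbon bearing the iodide: the new C–O bond forms as the C–I bond breaks, with Walden inversion at carbon.
The bond formed in this step is the C–O bond.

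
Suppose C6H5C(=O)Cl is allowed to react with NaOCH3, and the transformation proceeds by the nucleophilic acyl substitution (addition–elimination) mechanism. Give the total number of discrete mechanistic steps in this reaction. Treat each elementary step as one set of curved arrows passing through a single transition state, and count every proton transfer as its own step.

2

Step 1: CH3O⁻ adds to the carbonyl carbon; the C=O π electrons shift onto oxygen and a tetrahedral alkoxide intermediate forms.
Step 2: Collapse of the tetrahedral intermediate: the alkoxide oxygen pushes its lone pair back to re-form C=O while Cl⁻ leaves.
Total: 2 elementary steps.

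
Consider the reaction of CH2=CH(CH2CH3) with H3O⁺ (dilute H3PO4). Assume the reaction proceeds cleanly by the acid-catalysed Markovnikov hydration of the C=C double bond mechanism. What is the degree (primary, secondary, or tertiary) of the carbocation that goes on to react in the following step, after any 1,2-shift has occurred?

secondary

Step 1: Electrophilic addition begins with the π(C=C) electrons forming a bond to the proton of H3O⁺. Following Markovnikov's rule, the resulting cation is secondary. H2O is released.
No single 1,2-shift to an adjacent carbon would give a more-substituted cation, so no rearrangement occurs.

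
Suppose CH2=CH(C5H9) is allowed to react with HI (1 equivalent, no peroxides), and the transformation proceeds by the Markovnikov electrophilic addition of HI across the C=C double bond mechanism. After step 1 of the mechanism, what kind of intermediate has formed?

secondary carbocation

Step 1: Protonation of the alkene by HI: the π bond acts as the nucleophile and picks up H⁺, giving the more stable (Markovnikov) secondary carbocation. The H–I bond breaks heterolytically, releasing I⁻.
After step 1 the species present is a secondary carbocation.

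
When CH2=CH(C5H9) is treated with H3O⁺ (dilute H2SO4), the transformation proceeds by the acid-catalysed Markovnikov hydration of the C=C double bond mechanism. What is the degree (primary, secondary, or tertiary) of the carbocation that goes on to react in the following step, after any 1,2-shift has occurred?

Step 1: The π electrons of the C=C bond attack a proton of H3O⁺; Markovnikov addition places the new C–H on the less-substituted alkene carbon, so the positive charge ends up on the more-substituted carbon — a secondary carbocation. H2O is released.
Step 2: A 1,2-hydride shift from the adjacent cyclopentyl carbon moves the positive charge from the secondary centre to an adjacent carbon, generating a more stable tertiary carbocation.
The cation rearranges from secondary to tertiary via a 1,2-hydride shift from the adjacent cyclopentyl carbon; the tertiary cation is what reacts next.

tertiary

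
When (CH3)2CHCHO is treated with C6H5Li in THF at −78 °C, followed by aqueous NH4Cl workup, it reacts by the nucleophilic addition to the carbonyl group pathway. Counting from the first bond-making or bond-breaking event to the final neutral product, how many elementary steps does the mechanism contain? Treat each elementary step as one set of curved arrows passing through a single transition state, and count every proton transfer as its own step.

2

Step 1: Nucleophilic addition: the carbanion-like carbon of C6H5Li adds to the carbonyl carbon, pushing the π(C=O) electron pair onto oxygen and giving a tetrahedral alkoxide.
Step 2: The alkoxide picks up a proton during aqueous NH4Cl workup to yield an alcohol.
Total: 2 elementary steps.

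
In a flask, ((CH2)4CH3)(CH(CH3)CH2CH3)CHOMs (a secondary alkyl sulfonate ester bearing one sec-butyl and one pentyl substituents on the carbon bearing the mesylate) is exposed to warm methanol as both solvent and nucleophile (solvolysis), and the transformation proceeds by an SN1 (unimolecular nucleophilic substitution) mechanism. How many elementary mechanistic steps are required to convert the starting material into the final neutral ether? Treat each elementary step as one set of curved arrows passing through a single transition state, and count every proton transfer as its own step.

4

Step 1: Ionisation: the C–O σ-bond cleaves heterolytically; both bonding electrons depart with MsO⁻, leaving a secondary carbocation at the α-carbon.
Step 2: Carbocation rearrangement: a 1,2-hydride shift from the adjacent sec-butyl carbon converts the initially-formed secondary cation into the more stable tertiary cation.
Step 3: A lone pair on the oxygen of CH3OH attacks the carbocation, forming a new C–O σ-bond and an oxonium ion.
Step 4: Proton transfer from the O–H of the oxonium ion to a solvent molecule delivers the neutral ether.
Total: 4 elementary steps.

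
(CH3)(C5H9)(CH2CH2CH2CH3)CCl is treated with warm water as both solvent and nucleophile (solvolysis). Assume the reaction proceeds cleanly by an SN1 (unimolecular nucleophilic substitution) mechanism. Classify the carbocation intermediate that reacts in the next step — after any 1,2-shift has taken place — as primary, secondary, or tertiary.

Step 1: Unassisted departure of Cl⁻ (taking the C–Cl bonding pair) generates a tertiary carbocation.
No single 1,2-shift to an adjacent carbon would give a more-substituted cation, so no rearrangement occurs.

tertiary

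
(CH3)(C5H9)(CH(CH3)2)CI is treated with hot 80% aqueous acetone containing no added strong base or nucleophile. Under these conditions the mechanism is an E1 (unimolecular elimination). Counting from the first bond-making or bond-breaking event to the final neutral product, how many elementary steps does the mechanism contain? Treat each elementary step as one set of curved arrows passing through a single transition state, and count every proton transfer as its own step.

2

Step 1: The C–I bond breaks with both electrons going to the iodide; I⁻ leaves and a tertiary carbocation remains.
(No 1,2-shift: no single shift to an adjacent carbon would give a more stable cation.)
Step 2: A weak base (a water molecule from the solvent) removes a proton from a carbon adjacent to the cationic centre; the electrons of that C–H bond become the new π(C=C) bond, giving the alkene.
Total: 2 elementary steps.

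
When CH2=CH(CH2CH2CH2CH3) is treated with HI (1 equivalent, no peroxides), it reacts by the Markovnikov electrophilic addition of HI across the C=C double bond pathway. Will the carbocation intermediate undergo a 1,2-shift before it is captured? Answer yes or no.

The first-formed carbocation is secondary.
No single 1,2-shift to an adjacent carbon would produce a more-substituted cation than the one already present, so no rearrangement occurs.

no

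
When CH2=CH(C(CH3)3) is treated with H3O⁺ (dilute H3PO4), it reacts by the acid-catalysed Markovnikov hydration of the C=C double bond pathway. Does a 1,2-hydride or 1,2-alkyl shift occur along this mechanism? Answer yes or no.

The first-formed carbocation is secondary.
The adjacent tert-butyl carbon has no hydrogen but bears methyl groups; migration of one methyl with its bonding pair (a 1,2-methyl shift) places the charge on a tertiary centre.
Tertiary is more stable than secondary, so the shift occurs.

yes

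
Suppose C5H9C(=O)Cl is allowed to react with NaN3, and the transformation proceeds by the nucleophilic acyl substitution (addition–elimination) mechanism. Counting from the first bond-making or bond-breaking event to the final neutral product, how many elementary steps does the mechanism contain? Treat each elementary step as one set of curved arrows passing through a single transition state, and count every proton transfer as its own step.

2

Step 1: Nucleophilic addition of N3⁻ to the acyl carbon breaks the π(C=O) bond and yields a tetrahedral, anionic intermediate.
Step 2: An oxygen lone pair re-forms the C=O π bond as the C–Cl σ-bond breaks; Cl⁻ is expelled.
Total: 2 elementary steps.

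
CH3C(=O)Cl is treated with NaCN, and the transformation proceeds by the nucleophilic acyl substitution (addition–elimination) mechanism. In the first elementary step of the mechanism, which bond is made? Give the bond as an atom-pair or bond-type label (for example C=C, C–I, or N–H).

Step 1: CN⁻ adds to the carbonyl carbon; the C=O π electrons shift onto oxygen and a tetrahedral alkoxide intermediate forms.
The bond formed in this step is the C–C bond.

C–C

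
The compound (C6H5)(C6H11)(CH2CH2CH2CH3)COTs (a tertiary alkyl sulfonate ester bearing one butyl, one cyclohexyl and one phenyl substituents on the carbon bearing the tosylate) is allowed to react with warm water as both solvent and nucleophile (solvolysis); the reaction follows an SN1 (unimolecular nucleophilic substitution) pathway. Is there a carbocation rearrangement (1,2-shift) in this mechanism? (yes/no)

The first-formed carbocation is tertiary.
No single 1,2-shift to an adjacent carbon would produce a more-substituted cation than the one already present, so no rearrangement occurs.

no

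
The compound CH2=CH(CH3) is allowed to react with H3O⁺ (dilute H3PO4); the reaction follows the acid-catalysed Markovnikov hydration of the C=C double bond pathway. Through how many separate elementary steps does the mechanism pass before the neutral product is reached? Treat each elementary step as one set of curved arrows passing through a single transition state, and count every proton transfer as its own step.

Step 1: Protonation of the alkene by H3O⁺: the π bond acts as the nucleophile and picks up H⁺, giving the more stable (Markovnikov) secondary carbocation. H2O is released.
(No 1,2-shift: no single shift to an adjacent carbon would give a more stable cation.)
Step 2: Water acts as the nucleophile: an oxygen lone pair bonds to the cationic carbon, giving an oxonium-ion intermediate.
Step 3: Deprotonation of the oxonium ion by a water molecule delivers the neutral alcohol and regenerates the acid catalyst.
Total: 3 elementary steps.

3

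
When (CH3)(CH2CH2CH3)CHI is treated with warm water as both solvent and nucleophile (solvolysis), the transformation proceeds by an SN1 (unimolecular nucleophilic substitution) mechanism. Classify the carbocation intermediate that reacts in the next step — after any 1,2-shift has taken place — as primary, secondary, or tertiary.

Step 1: Ionisation: the C–I σ-bond cleaves heterolytically; both bonding electrons depart with I⁻, leaving a secondary carbocation at the α-carbon.
No single 1,2-shift to an adjacent carbon would give a more-substituted cation, so no rearrangement occurs.

secondary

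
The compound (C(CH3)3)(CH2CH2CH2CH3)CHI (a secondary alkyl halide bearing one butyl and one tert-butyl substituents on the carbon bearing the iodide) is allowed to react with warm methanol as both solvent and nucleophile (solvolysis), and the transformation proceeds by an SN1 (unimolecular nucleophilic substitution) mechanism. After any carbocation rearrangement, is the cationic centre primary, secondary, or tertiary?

Step 1: Ionisation: the C–I σ-bond cleaves heterolytically; both bonding electrons depart with I⁻, leaving a secondary carbocation at the α-carbon.
Step 2: A methyl group with its bonding pair migrates from the adjacent tert-butyl carbon to the cationic centre — a 1,2-methyl shift — upgrading the secondary cation to a tertiary one.
The cation rearranges from secondary to tertiary via a 1,2-methyl shift from the adjacent tert-butyl carbon; the tertiary cation is what reacts next.

tertiary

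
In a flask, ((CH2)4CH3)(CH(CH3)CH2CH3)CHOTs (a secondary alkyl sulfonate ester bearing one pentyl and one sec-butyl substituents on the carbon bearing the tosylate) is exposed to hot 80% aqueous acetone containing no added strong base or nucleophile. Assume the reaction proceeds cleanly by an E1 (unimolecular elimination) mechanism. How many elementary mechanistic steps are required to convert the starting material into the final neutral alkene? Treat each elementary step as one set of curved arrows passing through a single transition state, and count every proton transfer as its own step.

Step 1: Rate-determining heterolysis of the C–O bond gives TsO⁻ and a secondary carbocation.
Step 2: A 1,2-hydride shift from the adjacent sec-butyl carbon moves the positive charge from the secondary centre to an adjacent carbon, generating a more stable tertiary carbocation.
Step 3: A weak base (a water molecule from the solvent) removes a proton from a carbon adjacent to the cationic centre; the electrons of that C–H bond become the new π(C=C) bond, giving the alkene.
Total: 3 elementary steps.

3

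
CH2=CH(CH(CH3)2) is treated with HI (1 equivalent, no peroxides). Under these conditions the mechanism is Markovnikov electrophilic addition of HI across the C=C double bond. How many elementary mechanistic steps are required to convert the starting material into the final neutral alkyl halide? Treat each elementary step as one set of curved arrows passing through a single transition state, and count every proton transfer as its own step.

Step 1: The π electrons of the C=C bond attack a proton of HI; Markovnikov addition places the new C–H on the less-substituted alkene carbon, so the positive charge ends up on the more-substituted carbon — a secondary carbocation. The H–I bond breaks heterolytically, releasing I⁻.
Step 2: Carbocation rearrangement: a 1,2-hydride shift from the adjacent isopropyl carbon converts the initially-formed secondary cation into the more stable tertiary cation.
Step 3: The I⁻ anion donates a lone pair to the carbocation, forming the new C–I σ-bond and giving the neutral alkyl halide.
Total: 3 elementary steps.

3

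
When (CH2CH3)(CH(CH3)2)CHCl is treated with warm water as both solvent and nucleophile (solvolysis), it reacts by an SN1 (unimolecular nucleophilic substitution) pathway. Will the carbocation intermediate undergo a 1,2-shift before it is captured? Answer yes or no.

yes

The first-formed carbocation is secondary.
The adjacent isopropyl carbon already bears 2 other carbon substituents and has a hydrogen to migrate; after a 1,2-hydride shift from that carbon the positive charge sits on a tertiary centre.
Tertiary is more stable than secondary, so the shift occurs.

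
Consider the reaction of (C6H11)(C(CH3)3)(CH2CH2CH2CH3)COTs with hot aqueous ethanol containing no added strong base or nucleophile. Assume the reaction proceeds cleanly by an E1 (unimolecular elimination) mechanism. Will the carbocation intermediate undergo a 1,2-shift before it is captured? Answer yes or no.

The first-formed carbocation is tertiary.
No single 1,2-shift to an adjacent carbon would produce a more-substituted cation than the one already present, so no rearrangement occurs.

no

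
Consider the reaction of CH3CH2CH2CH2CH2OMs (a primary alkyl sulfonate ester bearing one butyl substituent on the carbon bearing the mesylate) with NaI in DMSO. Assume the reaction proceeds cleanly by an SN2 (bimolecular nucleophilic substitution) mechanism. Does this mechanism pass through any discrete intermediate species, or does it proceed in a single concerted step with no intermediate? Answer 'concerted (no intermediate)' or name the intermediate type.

concerted (no intermediate)

The iodide nucleophile donates a lone pair from I to the α-carbon in a backside attack; simultaneously the C–O σ-bond breaks and both of its electrons leave with MsO⁻. One concerted step with inversion of configuration.
All bond changes occur in one transition state; no discrete intermediate is formed.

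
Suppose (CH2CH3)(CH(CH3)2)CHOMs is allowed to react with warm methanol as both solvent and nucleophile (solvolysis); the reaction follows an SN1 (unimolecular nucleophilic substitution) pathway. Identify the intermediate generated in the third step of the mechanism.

oxonium ion

Step 1: Ionisation: the C–O σ-bond cleaves heterolytically; both bonding electrons depart with MsO⁻, leaving a secondary carbocation at the α-carbon.
Step 2: A 1,2-hydride shift from the adjacent isopropyl carbon moves the positive charge from the secondary centre to an adjacent carbon, generating a more stable tertiary carbocation.
Step 3: A lone pair on the oxygen of CH3OH attacks the carbocation, forming a new C–O σ-bond and an oxonium ion.
After step 3 the species present is an oxonium ion.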